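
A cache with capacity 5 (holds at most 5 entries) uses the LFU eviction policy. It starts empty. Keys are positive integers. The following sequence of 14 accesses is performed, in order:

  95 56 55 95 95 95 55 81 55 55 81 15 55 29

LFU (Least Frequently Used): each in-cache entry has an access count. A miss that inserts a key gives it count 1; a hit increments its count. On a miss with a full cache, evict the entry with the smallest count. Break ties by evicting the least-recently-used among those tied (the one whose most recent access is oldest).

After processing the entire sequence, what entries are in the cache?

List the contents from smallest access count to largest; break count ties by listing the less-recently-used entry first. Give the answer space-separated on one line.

Answer: 15 29 81 95 55

Derivation:
LFU simulation (capacity=5):
  1. access 95: MISS. Cache: [95(c=1)]
  2. access 56: MISS. Cache: [95(c=1) 56(c=1)]
  3. access 55: MISS. Cache: [95(c=1) 56(c=1) 55(c=1)]
  4. access 95: HIT, count now 2. Cache: [56(c=1) 55(c=1) 95(c=2)]
  5. access 95: HIT, count now 3. Cache: [56(c=1) 55(c=1) 95(c=3)]
  6. access 95: HIT, count now 4. Cache: [56(c=1) 55(c=1) 95(c=4)]
  7. access 55: HIT, count now 2. Cache: [56(c=1) 55(c=2) 95(c=4)]
  8. access 81: MISS. Cache: [56(c=1) 81(c=1) 55(c=2) 95(c=4)]
  9. access 55: HIT, count now 3. Cache: [56(c=1) 81(c=1) 55(c=3) 95(c=4)]
  10. access 55: HIT, count now 4. Cache: [56(c=1) 81(c=1) 95(c=4) 55(c=4)]
  11. access 81: HIT, count now 2. Cache: [56(c=1) 81(c=2) 95(c=4) 55(c=4)]
  12. access 15: MISS. Cache: [56(c=1) 15(c=1) 81(c=2) 95(c=4) 55(c=4)]
  13. access 55: HIT, count now 5. Cache: [56(c=1) 15(c=1) 81(c=2) 95(c=4) 55(c=5)]
  14. access 29: MISS, evict 56(c=1). Cache: [15(c=1) 29(c=1) 81(c=2) 95(c=4) 55(c=5)]
Total: 8 hits, 6 misses, 1 evictions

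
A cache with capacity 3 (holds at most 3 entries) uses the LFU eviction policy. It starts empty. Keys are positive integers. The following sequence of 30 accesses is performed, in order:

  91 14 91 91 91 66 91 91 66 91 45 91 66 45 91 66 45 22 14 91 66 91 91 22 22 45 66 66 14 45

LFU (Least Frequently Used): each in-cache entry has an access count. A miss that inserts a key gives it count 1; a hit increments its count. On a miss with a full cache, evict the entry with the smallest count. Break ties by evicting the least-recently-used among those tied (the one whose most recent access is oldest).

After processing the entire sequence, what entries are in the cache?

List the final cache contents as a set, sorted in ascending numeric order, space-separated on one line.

LFU simulation (capacity=3):
  1. access 91: MISS. Cache: [91(c=1)]
  2. access 14: MISS. Cache: [91(c=1) 14(c=1)]
  3. access 91: HIT, count now 2. Cache: [14(c=1) 91(c=2)]
  4. access 91: HIT, count now 3. Cache: [14(c=1) 91(c=3)]
  5. access 91: HIT, count now 4. Cache: [14(c=1) 91(c=4)]
  6. access 66: MISS. Cache: [14(c=1) 66(c=1) 91(c=4)]
  7. access 91: HIT, count now 5. Cache: [14(c=1) 66(c=1) 91(c=5)]
  8. access 91: HIT, count now 6. Cache: [14(c=1) 66(c=1) 91(c=6)]
  9. access 66: HIT, count now 2. Cache: [14(c=1) 66(c=2) 91(c=6)]
  10. access 91: HIT, count now 7. Cache: [14(c=1) 66(c=2) 91(c=7)]
  11. access 45: MISS, evict 14(c=1). Cache: [45(c=1) 66(c=2) 91(c=7)]
  12. access 91: HIT, count now 8. Cache: [45(c=1) 66(c=2) 91(c=8)]
  13. access 66: HIT, count now 3. Cache: [45(c=1) 66(c=3) 91(c=8)]
  14. access 45: HIT, count now 2. Cache: [45(c=2) 66(c=3) 91(c=8)]
  15. access 91: HIT, count now 9. Cache: [45(c=2) 66(c=3) 91(c=9)]
  16. access 66: HIT, count now 4. Cache: [45(c=2) 66(c=4) 91(c=9)]
  17. access 45: HIT, count now 3. Cache: [45(c=3) 66(c=4) 91(c=9)]
  18. access 22: MISS, evict 45(c=3). Cache: [22(c=1) 66(c=4) 91(c=9)]
  19. access 14: MISS, evict 22(c=1). Cache: [14(c=1) 66(c=4) 91(c=9)]
  20. access 91: HIT, count now 10. Cache: [14(c=1) 66(c=4) 91(c=10)]
  21. access 66: HIT, count now 5. Cache: [14(c=1) 66(c=5) 91(c=10)]
  22. access 91: HIT, count now 11. Cache: [14(c=1) 66(c=5) 91(c=11)]
  23. access 91: HIT, count now 12. Cache: [14(c=1) 66(c=5) 91(c=12)]
  24. access 22: MISS, evict 14(c=1). Cache: [22(c=1) 66(c=5) 91(c=12)]
  25. access 22: HIT, count now 2. Cache: [22(c=2) 66(c=5) 91(c=12)]
  26. access 45: MISS, evict 22(c=2). Cache: [45(c=1) 66(c=5) 91(c=12)]
  27. access 66: HIT, count now 6. Cache: [45(c=1) 66(c=6) 91(c=12)]
  28. access 66: HIT, count now 7. Cache: [45(c=1) 66(c=7) 91(c=12)]
  29. access 14: MISS, evict 45(c=1). Cache: [14(c=1) 66(c=7) 91(c=12)]
  30. access 45: MISS, evict 14(c=1). Cache: [45(c=1) 66(c=7) 91(c=12)]
Total: 20 hits, 10 misses, 7 evictions

Answer: 45 66 91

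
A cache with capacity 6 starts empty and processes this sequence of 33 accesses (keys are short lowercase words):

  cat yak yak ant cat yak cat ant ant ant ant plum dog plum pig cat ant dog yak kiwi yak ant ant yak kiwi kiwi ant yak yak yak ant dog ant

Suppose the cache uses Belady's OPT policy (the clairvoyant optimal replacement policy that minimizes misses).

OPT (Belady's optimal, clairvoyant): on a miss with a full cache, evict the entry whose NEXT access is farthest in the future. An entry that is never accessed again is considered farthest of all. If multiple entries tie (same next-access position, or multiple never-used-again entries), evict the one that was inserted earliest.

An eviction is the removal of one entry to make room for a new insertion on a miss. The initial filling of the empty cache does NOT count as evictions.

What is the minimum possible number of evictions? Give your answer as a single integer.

Answer: 1

Derivation:
OPT (Belady) simulation (capacity=6):
  1. access cat: MISS. Cache: [cat]
  2. access yak: MISS. Cache: [cat yak]
  3. access yak: HIT. Next use of yak: step 6. Cache: [cat yak]
  4. access ant: MISS. Cache: [cat yak ant]
  5. access cat: HIT. Next use of cat: step 7. Cache: [cat yak ant]
  6. access yak: HIT. Next use of yak: step 19. Cache: [cat yak ant]
  7. access cat: HIT. Next use of cat: step 16. Cache: [cat yak ant]
  8. access ant: HIT. Next use of ant: step 9. Cache: [cat yak ant]
  9. access ant: HIT. Next use of ant: step 10. Cache: [cat yak ant]
  10. access ant: HIT. Next use of ant: step 11. Cache: [cat yak ant]
  11. access ant: HIT. Next use of ant: step 17. Cache: [cat yak ant]
  12. access plum: MISS. Cache: [cat yak ant plum]
  13. access dog: MISS. Cache: [cat yak ant plum dog]
  14. access plum: HIT. Next use of plum: never. Cache: [cat yak ant plum dog]
  15. access pig: MISS. Cache: [cat yak ant plum dog pig]
  16. access cat: HIT. Next use of cat: never. Cache: [cat yak ant plum dog pig]
  17. access ant: HIT. Next use of ant: step 22. Cache: [cat yak ant plum dog pig]
  18. access dog: HIT. Next use of dog: step 32. Cache: [cat yak ant plum dog pig]
  19. access yak: HIT. Next use of yak: step 21. Cache: [cat yak ant plum dog pig]
  20. access kiwi: MISS, evict cat (next use: never). Cache: [yak ant plum dog pig kiwi]
  21. access yak: HIT. Next use of yak: step 24. Cache: [yak ant plum dog pig kiwi]
  22. access ant: HIT. Next use of ant: step 23. Cache: [yak ant plum dog pig kiwi]
  23. access ant: HIT. Next use of ant: step 27. Cache: [yak ant plum dog pig kiwi]
  24. access yak: HIT. Next use of yak: step 28. Cache: [yak ant plum dog pig kiwi]
  25. access kiwi: HIT. Next use of kiwi: step 26. Cache: [yak ant plum dog pig kiwi]
  26. access kiwi: HIT. Next use of kiwi: never. Cache: [yak ant plum dog pig kiwi]
  27. access ant: HIT. Next use of ant: step 31. Cache: [yak ant plum dog pig kiwi]
  28. access yak: HIT. Next use of yak: step 29. Cache: [yak ant plum dog pig kiwi]
  29. access yak: HIT. Next use of yak: step 30. Cache: [yak ant plum dog pig kiwi]
  30. access yak: HIT. Next use of yak: never. Cache: [yak ant plum dog pig kiwi]
  31. access ant: HIT. Next use of ant: step 33. Cache: [yak ant plum dog pig kiwi]
  32. access dog: HIT. Next use of dog: never. Cache: [yak ant plum dog pig kiwi]
  33. access ant: HIT. Next use of ant: never. Cache: [yak ant plum dog pig kiwi]
Total: 26 hits, 7 misses, 1 evictions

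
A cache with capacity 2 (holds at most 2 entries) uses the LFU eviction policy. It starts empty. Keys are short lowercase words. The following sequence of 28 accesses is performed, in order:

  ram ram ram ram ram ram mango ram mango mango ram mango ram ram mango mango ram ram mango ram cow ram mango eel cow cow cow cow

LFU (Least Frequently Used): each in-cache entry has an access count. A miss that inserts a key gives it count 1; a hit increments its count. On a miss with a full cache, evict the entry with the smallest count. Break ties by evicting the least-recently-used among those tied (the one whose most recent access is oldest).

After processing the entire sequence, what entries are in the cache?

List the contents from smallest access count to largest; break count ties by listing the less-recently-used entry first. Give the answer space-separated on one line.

LFU simulation (capacity=2):
  1. access ram: MISS. Cache: [ram(c=1)]
  2. access ram: HIT, count now 2. Cache: [ram(c=2)]
  3. access ram: HIT, count now 3. Cache: [ram(c=3)]
  4. access ram: HIT, count now 4. Cache: [ram(c=4)]
  5. access ram: HIT, count now 5. Cache: [ram(c=5)]
  6. access ram: HIT, count now 6. Cache: [ram(c=6)]
  7. access mango: MISS. Cache: [mango(c=1) ram(c=6)]
  8. access ram: HIT, count now 7. Cache: [mango(c=1) ram(c=7)]
  9. access mango: HIT, count now 2. Cache: [mango(c=2) ram(c=7)]
  10. access mango: HIT, count now 3. Cache: [mango(c=3) ram(c=7)]
  11. access ram: HIT, count now 8. Cache: [mango(c=3) ram(c=8)]
  12. access mango: HIT, count now 4. Cache: [mango(c=4) ram(c=8)]
  13. access ram: HIT, count now 9. Cache: [mango(c=4) ram(c=9)]
  14. access ram: HIT, count now 10. Cache: [mango(c=4) ram(c=10)]
  15. access mango: HIT, count now 5. Cache: [mango(c=5) ram(c=10)]
  16. access mango: HIT, count now 6. Cache: [mango(c=6) ram(c=10)]
  17. access ram: HIT, count now 11. Cache: [mango(c=6) ram(c=11)]
  18. access ram: HIT, count now 12. Cache: [mango(c=6) ram(c=12)]
  19. access mango: HIT, count now 7. Cache: [mango(c=7) ram(c=12)]
  20. access ram: HIT, count now 13. Cache: [mango(c=7) ram(c=13)]
  21. access cow: MISS, evict mango(c=7). Cache: [cow(c=1) ram(c=13)]
  22. access ram: HIT, count now 14. Cache: [cow(c=1) ram(c=14)]
  23. access mango: MISS, evict cow(c=1). Cache: [mango(c=1) ram(c=14)]
  24. access eel: MISS, evict mango(c=1). Cache: [eel(c=1) ram(c=14)]
  25. access cow: MISS, evict eel(c=1). Cache: [cow(c=1) ram(c=14)]
  26. access cow: HIT, count now 2. Cache: [cow(c=2) ram(c=14)]
  27. access cow: HIT, count now 3. Cache: [cow(c=3) ram(c=14)]
  28. access cow: HIT, count now 4. Cache: [cow(c=4) ram(c=14)]
Total: 22 hits, 6 misses, 4 evictions

Answer: cow ram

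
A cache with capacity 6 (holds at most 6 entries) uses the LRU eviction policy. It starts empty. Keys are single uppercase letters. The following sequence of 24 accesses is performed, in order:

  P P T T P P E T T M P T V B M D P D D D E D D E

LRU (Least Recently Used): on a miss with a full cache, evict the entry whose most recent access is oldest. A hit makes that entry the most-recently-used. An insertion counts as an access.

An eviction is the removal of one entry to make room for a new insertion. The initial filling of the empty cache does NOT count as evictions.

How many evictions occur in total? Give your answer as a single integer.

Answer: 2

Derivation:
LRU simulation (capacity=6):
  1. access P: MISS. Cache (LRU->MRU): [P]
  2. access P: HIT. Cache (LRU->MRU): [P]
  3. access T: MISS. Cache (LRU->MRU): [P T]
  4. access T: HIT. Cache (LRU->MRU): [P T]
  5. access P: HIT. Cache (LRU->MRU): [T P]
  6. access P: HIT. Cache (LRU->MRU): [T P]
  7. access E: MISS. Cache (LRU->MRU): [T P E]
  8. access T: HIT. Cache (LRU->MRU): [P E T]
  9. access T: HIT. Cache (LRU->MRU): [P E T]
  10. access M: MISS. Cache (LRU->MRU): [P E T M]
  11. access P: HIT. Cache (LRU->MRU): [E T M P]
  12. access T: HIT. Cache (LRU->MRU): [E M P T]
  13. access V: MISS. Cache (LRU->MRU): [E M P T V]
  14. access B: MISS. Cache (LRU->MRU): [E M P T V B]
  15. access M: HIT. Cache (LRU->MRU): [E P T V B M]
  16. access D: MISS, evict E. Cache (LRU->MRU): [P T V B M D]
  17. access P: HIT. Cache (LRU->MRU): [T V B M D P]
  18. access D: HIT. Cache (LRU->MRU): [T V B M P D]
  19. access D: HIT. Cache (LRU->MRU): [T V B M P D]
  20. access D: HIT. Cache (LRU->MRU): [T V B M P D]
  21. access E: MISS, evict T. Cache (LRU->MRU): [V B M P D E]
  22. access D: HIT. Cache (LRU->MRU): [V B M P E D]
  23. access D: HIT. Cache (LRU->MRU): [V B M P E D]
  24. access E: HIT. Cache (LRU->MRU): [V B M P D E]
Total: 16 hits, 8 misses, 2 evictions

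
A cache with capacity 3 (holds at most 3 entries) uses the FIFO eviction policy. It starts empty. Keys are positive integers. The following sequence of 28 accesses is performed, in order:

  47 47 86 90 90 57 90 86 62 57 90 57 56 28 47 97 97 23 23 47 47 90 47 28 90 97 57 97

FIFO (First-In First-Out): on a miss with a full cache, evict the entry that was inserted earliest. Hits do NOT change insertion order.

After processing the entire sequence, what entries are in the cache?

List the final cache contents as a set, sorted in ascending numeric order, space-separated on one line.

Answer: 28 57 97

Derivation:
FIFO simulation (capacity=3):
  1. access 47: MISS. Cache (old->new): [47]
  2. access 47: HIT. Cache (old->new): [47]
  3. access 86: MISS. Cache (old->new): [47 86]
  4. access 90: MISS. Cache (old->new): [47 86 90]
  5. access 90: HIT. Cache (old->new): [47 86 90]
  6. access 57: MISS, evict 47. Cache (old->new): [86 90 57]
  7. access 90: HIT. Cache (old->new): [86 90 57]
  8. access 86: HIT. Cache (old->new): [86 90 57]
  9. access 62: MISS, evict 86. Cache (old->new): [90 57 62]
  10. access 57: HIT. Cache (old->new): [90 57 62]
  11. access 90: HIT. Cache (old->new): [90 57 62]
  12. access 57: HIT. Cache (old->new): [90 57 62]
  13. access 56: MISS, evict 90. Cache (old->new): [57 62 56]
  14. access 28: MISS, evict 57. Cache (old->new): [62 56 28]
  15. access 47: MISS, evict 62. Cache (old->new): [56 28 47]
  16. access 97: MISS, evict 56. Cache (old->new): [28 47 97]
  17. access 97: HIT. Cache (old->new): [28 47 97]
  18. access 23: MISS, evict 28. Cache (old->new): [47 97 23]
  19. access 23: HIT. Cache (old->new): [47 97 23]
  20. access 47: HIT. Cache (old->new): [47 97 23]
  21. access 47: HIT. Cache (old->new): [47 97 23]
  22. access 90: MISS, evict 47. Cache (old->new): [97 23 90]
  23. access 47: MISS, evict 97. Cache (old->new): [23 90 47]
  24. access 28: MISS, evict 23. Cache (old->new): [90 47 28]
  25. access 90: HIT. Cache (old->new): [90 47 28]
  26. access 97: MISS, evict 90. Cache (old->new): [47 28 97]
  27. access 57: MISS, evict 47. Cache (old->new): [28 97 57]
  28. access 97: HIT. Cache (old->new): [28 97 57]
Total: 13 hits, 15 misses, 12 evictions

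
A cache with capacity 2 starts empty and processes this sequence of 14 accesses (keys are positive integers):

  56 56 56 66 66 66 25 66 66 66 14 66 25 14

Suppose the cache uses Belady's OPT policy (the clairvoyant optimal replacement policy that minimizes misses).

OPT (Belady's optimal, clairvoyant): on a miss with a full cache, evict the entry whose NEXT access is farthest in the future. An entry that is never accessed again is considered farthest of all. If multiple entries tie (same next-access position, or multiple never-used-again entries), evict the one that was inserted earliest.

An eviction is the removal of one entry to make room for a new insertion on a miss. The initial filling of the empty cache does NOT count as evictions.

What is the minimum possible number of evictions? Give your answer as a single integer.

Answer: 3

Derivation:
OPT (Belady) simulation (capacity=2):
  1. access 56: MISS. Cache: [56]
  2. access 56: HIT. Next use of 56: step 3. Cache: [56]
  3. access 56: HIT. Next use of 56: never. Cache: [56]
  4. access 66: MISS. Cache: [56 66]
  5. access 66: HIT. Next use of 66: step 6. Cache: [56 66]
  6. access 66: HIT. Next use of 66: step 8. Cache: [56 66]
  7. access 25: MISS, evict 56 (next use: never). Cache: [66 25]
  8. access 66: HIT. Next use of 66: step 9. Cache: [66 25]
  9. access 66: HIT. Next use of 66: step 10. Cache: [66 25]
  10. access 66: HIT. Next use of 66: step 12. Cache: [66 25]
  11. access 14: MISS, evict 25 (next use: step 13). Cache: [66 14]
  12. access 66: HIT. Next use of 66: never. Cache: [66 14]
  13. access 25: MISS, evict 66 (next use: never). Cache: [14 25]
  14. access 14: HIT. Next use of 14: never. Cache: [14 25]
Total: 9 hits, 5 misses, 3 evictions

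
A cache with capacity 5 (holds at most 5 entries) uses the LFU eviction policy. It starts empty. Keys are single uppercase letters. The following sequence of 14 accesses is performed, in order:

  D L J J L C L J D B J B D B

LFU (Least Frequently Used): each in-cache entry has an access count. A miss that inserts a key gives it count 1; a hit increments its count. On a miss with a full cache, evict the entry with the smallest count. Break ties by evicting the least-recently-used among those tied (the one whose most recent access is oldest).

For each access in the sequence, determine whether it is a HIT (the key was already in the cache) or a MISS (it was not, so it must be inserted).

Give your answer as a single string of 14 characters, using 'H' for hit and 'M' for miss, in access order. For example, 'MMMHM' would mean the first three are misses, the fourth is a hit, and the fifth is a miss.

LFU simulation (capacity=5):
  1. access D: MISS. Cache: [D(c=1)]
  2. access L: MISS. Cache: [D(c=1) L(c=1)]
  3. access J: MISS. Cache: [D(c=1) L(c=1) J(c=1)]
  4. access J: HIT, count now 2. Cache: [D(c=1) L(c=1) J(c=2)]
  5. access L: HIT, count now 2. Cache: [D(c=1) J(c=2) L(c=2)]
  6. access C: MISS. Cache: [D(c=1) C(c=1) J(c=2) L(c=2)]
  7. access L: HIT, count now 3. Cache: [D(c=1) C(c=1) J(c=2) L(c=3)]
  8. access J: HIT, count now 3. Cache: [D(c=1) C(c=1) L(c=3) J(c=3)]
  9. access D: HIT, count now 2. Cache: [C(c=1) D(c=2) L(c=3) J(c=3)]
  10. access B: MISS. Cache: [C(c=1) B(c=1) D(c=2) L(c=3) J(c=3)]
  11. access J: HIT, count now 4. Cache: [C(c=1) B(c=1) D(c=2) L(c=3) J(c=4)]
  12. access B: HIT, count now 2. Cache: [C(c=1) D(c=2) B(c=2) L(c=3) J(c=4)]
  13. access D: HIT, count now 3. Cache: [C(c=1) B(c=2) L(c=3) D(c=3) J(c=4)]
  14. access B: HIT, count now 3. Cache: [C(c=1) L(c=3) D(c=3) B(c=3) J(c=4)]
Total: 9 hits, 5 misses, 0 evictions

Answer: MMMHHMHHHMHHHH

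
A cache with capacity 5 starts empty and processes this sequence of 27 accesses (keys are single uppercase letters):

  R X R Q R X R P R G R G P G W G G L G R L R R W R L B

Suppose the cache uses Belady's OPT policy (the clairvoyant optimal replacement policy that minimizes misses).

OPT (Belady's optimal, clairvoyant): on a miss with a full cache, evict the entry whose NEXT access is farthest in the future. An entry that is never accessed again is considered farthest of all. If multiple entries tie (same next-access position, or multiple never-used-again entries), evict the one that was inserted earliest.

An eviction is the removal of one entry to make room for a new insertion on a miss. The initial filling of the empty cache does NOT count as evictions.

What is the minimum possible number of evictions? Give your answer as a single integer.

OPT (Belady) simulation (capacity=5):
  1. access R: MISS. Cache: [R]
  2. access X: MISS. Cache: [R X]
  3. access R: HIT. Next use of R: step 5. Cache: [R X]
  4. access Q: MISS. Cache: [R X Q]
  5. access R: HIT. Next use of R: step 7. Cache: [R X Q]
  6. access X: HIT. Next use of X: never. Cache: [R X Q]
  7. access R: HIT. Next use of R: step 9. Cache: [R X Q]
  8. access P: MISS. Cache: [R X Q P]
  9. access R: HIT. Next use of R: step 11. Cache: [R X Q P]
  10. access G: MISS. Cache: [R X Q P G]
  11. access R: HIT. Next use of R: step 20. Cache: [R X Q P G]
  12. access G: HIT. Next use of G: step 14. Cache: [R X Q P G]
  13. access P: HIT. Next use of P: never. Cache: [R X Q P G]
  14. access G: HIT. Next use of G: step 16. Cache: [R X Q P G]
  15. access W: MISS, evict X (next use: never). Cache: [R Q P G W]
  16. access G: HIT. Next use of G: step 17. Cache: [R Q P G W]
  17. access G: HIT. Next use of G: step 19. Cache: [R Q P G W]
  18. access L: MISS, evict Q (next use: never). Cache: [R P G W L]
  19. access G: HIT. Next use of G: never. Cache: [R P G W L]
  20. access R: HIT. Next use of R: step 22. Cache: [R P G W L]
  21. access L: HIT. Next use of L: step 26. Cache: [R P G W L]
  22. access R: HIT. Next use of R: step 23. Cache: [R P G W L]
  23. access R: HIT. Next use of R: step 25. Cache: [R P G W L]
  24. access W: HIT. Next use of W: never. Cache: [R P G W L]
  25. access R: HIT. Next use of R: never. Cache: [R P G W L]
  26. access L: HIT. Next use of L: never. Cache: [R P G W L]
  27. access B: MISS, evict R (next use: never). Cache: [P G W L B]
Total: 19 hits, 8 misses, 3 evictions

Answer: 3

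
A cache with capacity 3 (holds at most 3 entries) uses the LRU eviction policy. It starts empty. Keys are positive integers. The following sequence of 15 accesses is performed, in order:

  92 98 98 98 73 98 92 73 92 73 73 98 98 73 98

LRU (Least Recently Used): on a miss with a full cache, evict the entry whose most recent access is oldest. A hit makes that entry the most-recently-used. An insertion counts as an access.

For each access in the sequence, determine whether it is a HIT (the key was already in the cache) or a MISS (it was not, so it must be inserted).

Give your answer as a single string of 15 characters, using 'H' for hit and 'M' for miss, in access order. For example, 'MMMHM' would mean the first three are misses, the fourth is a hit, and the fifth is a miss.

Answer: MMHHMHHHHHHHHHH

Derivation:
LRU simulation (capacity=3):
  1. access 92: MISS. Cache (LRU->MRU): [92]
  2. access 98: MISS. Cache (LRU->MRU): [92 98]
  3. access 98: HIT. Cache (LRU->MRU): [92 98]
  4. access 98: HIT. Cache (LRU->MRU): [92 98]
  5. access 73: MISS. Cache (LRU->MRU): [92 98 73]
  6. access 98: HIT. Cache (LRU->MRU): [92 73 98]
  7. access 92: HIT. Cache (LRU->MRU): [73 98 92]
  8. access 73: HIT. Cache (LRU->MRU): [98 92 73]
  9. access 92: HIT. Cache (LRU->MRU): [98 73 92]
  10. access 73: HIT. Cache (LRU->MRU): [98 92 73]
  11. access 73: HIT. Cache (LRU->MRU): [98 92 73]
  12. access 98: HIT. Cache (LRU->MRU): [92 73 98]
  13. access 98: HIT. Cache (LRU->MRU): [92 73 98]
  14. access 73: HIT. Cache (LRU->MRU): [92 98 73]
  15. access 98: HIT. Cache (LRU->MRU): [92 73 98]
Total: 12 hits, 3 misses, 0 evictions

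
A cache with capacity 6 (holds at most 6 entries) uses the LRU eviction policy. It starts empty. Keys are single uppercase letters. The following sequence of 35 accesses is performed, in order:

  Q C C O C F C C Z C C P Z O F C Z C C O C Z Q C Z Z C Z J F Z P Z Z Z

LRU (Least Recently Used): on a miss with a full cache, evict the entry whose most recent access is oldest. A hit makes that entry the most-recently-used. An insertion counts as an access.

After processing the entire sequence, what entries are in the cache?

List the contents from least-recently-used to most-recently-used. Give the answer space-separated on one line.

LRU simulation (capacity=6):
  1. access Q: MISS. Cache (LRU->MRU): [Q]
  2. access C: MISS. Cache (LRU->MRU): [Q C]
  3. access C: HIT. Cache (LRU->MRU): [Q C]
  4. access O: MISS. Cache (LRU->MRU): [Q C O]
  5. access C: HIT. Cache (LRU->MRU): [Q O C]
  6. access F: MISS. Cache (LRU->MRU): [Q O C F]
  7. access C: HIT. Cache (LRU->MRU): [Q O F C]
  8. access C: HIT. Cache (LRU->MRU): [Q O F C]
  9. access Z: MISS. Cache (LRU->MRU): [Q O F C Z]
  10. access C: HIT. Cache (LRU->MRU): [Q O F Z C]
  11. access C: HIT. Cache (LRU->MRU): [Q O F Z C]
  12. access P: MISS. Cache (LRU->MRU): [Q O F Z C P]
  13. access Z: HIT. Cache (LRU->MRU): [Q O F C P Z]
  14. access O: HIT. Cache (LRU->MRU): [Q F C P Z O]
  15. access F: HIT. Cache (LRU->MRU): [Q C P Z O F]
  16. access C: HIT. Cache (LRU->MRU): [Q P Z O F C]
  17. access Z: HIT. Cache (LRU->MRU): [Q P O F C Z]
  18. access C: HIT. Cache (LRU->MRU): [Q P O F Z C]
  19. access C: HIT. Cache (LRU->MRU): [Q P O F Z C]
  20. access O: HIT. Cache (LRU->MRU): [Q P F Z C O]
  21. access C: HIT. Cache (LRU->MRU): [Q P F Z O C]
  22. access Z: HIT. Cache (LRU->MRU): [Q P F O C Z]
  23. access Q: HIT. Cache (LRU->MRU): [P F O C Z Q]
  24. access C: HIT. Cache (LRU->MRU): [P F O Z Q C]
  25. access Z: HIT. Cache (LRU->MRU): [P F O Q C Z]
  26. access Z: HIT. Cache (LRU->MRU): [P F O Q C Z]
  27. access C: HIT. Cache (LRU->MRU): [P F O Q Z C]
  28. access Z: HIT. Cache (LRU->MRU): [P F O Q C Z]
  29. access J: MISS, evict P. Cache (LRU->MRU): [F O Q C Z J]
  30. access F: HIT. Cache (LRU->MRU): [O Q C Z J F]
  31. access Z: HIT. Cache (LRU->MRU): [O Q C J F Z]
  32. access P: MISS, evict O. Cache (LRU->MRU): [Q C J F Z P]
  33. access Z: HIT. Cache (LRU->MRU): [Q C J F P Z]
  34. access Z: HIT. Cache (LRU->MRU): [Q C J F P Z]
  35. access Z: HIT. Cache (LRU->MRU): [Q C J F P Z]
Total: 27 hits, 8 misses, 2 evictions

Answer: Q C J F P Z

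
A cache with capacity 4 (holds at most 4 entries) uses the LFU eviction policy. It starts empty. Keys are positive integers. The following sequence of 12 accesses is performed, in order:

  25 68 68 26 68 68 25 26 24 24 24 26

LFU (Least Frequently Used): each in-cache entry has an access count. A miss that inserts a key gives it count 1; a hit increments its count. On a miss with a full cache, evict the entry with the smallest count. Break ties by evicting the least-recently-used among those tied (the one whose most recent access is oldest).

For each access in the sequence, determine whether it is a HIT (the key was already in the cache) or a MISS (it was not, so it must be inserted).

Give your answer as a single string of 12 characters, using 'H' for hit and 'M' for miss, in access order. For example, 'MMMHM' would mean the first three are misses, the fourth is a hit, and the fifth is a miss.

Answer: MMHMHHHHMHHH

Derivation:
LFU simulation (capacity=4):
  1. access 25: MISS. Cache: [25(c=1)]
  2. access 68: MISS. Cache: [25(c=1) 68(c=1)]
  3. access 68: HIT, count now 2. Cache: [25(c=1) 68(c=2)]
  4. access 26: MISS. Cache: [25(c=1) 26(c=1) 68(c=2)]
  5. access 68: HIT, count now 3. Cache: [25(c=1) 26(c=1) 68(c=3)]
  6. access 68: HIT, count now 4. Cache: [25(c=1) 26(c=1) 68(c=4)]
  7. access 25: HIT, count now 2. Cache: [26(c=1) 25(c=2) 68(c=4)]
  8. access 26: HIT, count now 2. Cache: [25(c=2) 26(c=2) 68(c=4)]
  9. access 24: MISS. Cache: [24(c=1) 25(c=2) 26(c=2) 68(c=4)]
  10. access 24: HIT, count now 2. Cache: [25(c=2) 26(c=2) 24(c=2) 68(c=4)]
  11. access 24: HIT, count now 3. Cache: [25(c=2) 26(c=2) 24(c=3) 68(c=4)]
  12. access 26: HIT, count now 3. Cache: [25(c=2) 24(c=3) 26(c=3) 68(c=4)]
Total: 8 hits, 4 misses, 0 evictions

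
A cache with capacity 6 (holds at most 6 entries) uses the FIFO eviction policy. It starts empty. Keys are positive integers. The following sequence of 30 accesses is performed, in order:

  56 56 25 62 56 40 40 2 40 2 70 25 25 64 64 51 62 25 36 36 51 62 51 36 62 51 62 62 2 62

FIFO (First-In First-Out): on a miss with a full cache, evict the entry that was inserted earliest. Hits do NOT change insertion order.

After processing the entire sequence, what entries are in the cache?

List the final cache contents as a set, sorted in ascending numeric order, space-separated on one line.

FIFO simulation (capacity=6):
  1. access 56: MISS. Cache (old->new): [56]
  2. access 56: HIT. Cache (old->new): [56]
  3. access 25: MISS. Cache (old->new): [56 25]
  4. access 62: MISS. Cache (old->new): [56 25 62]
  5. access 56: HIT. Cache (old->new): [56 25 62]
  6. access 40: MISS. Cache (old->new): [56 25 62 40]
  7. access 40: HIT. Cache (old->new): [56 25 62 40]
  8. access 2: MISS. Cache (old->new): [56 25 62 40 2]
  9. access 40: HIT. Cache (old->new): [56 25 62 40 2]
  10. access 2: HIT. Cache (old->new): [56 25 62 40 2]
  11. access 70: MISS. Cache (old->new): [56 25 62 40 2 70]
  12. access 25: HIT. Cache (old->new): [56 25 62 40 2 70]
  13. access 25: HIT. Cache (old->new): [56 25 62 40 2 70]
  14. access 64: MISS, evict 56. Cache (old->new): [25 62 40 2 70 64]
  15. access 64: HIT. Cache (old->new): [25 62 40 2 70 64]
  16. access 51: MISS, evict 25. Cache (old->new): [62 40 2 70 64 51]
  17. access 62: HIT. Cache (old->new): [62 40 2 70 64 51]
  18. access 25: MISS, evict 62. Cache (old->new): [40 2 70 64 51 25]
  19. access 36: MISS, evict 40. Cache (old->new): [2 70 64 51 25 36]
  20. access 36: HIT. Cache (old->new): [2 70 64 51 25 36]
  21. access 51: HIT. Cache (old->new): [2 70 64 51 25 36]
  22. access 62: MISS, evict 2. Cache (old->new): [70 64 51 25 36 62]
  23. access 51: HIT. Cache (old->new): [70 64 51 25 36 62]
  24. access 36: HIT. Cache (old->new): [70 64 51 25 36 62]
  25. access 62: HIT. Cache (old->new): [70 64 51 25 36 62]
  26. access 51: HIT. Cache (old->new): [70 64 51 25 36 62]
  27. access 62: HIT. Cache (old->new): [70 64 51 25 36 62]
  28. access 62: HIT. Cache (old->new): [70 64 51 25 36 62]
  29. access 2: MISS, evict 70. Cache (old->new): [64 51 25 36 62 2]
  30. access 62: HIT. Cache (old->new): [64 51 25 36 62 2]
Total: 18 hits, 12 misses, 6 evictions

Answer: 2 25 36 51 62 64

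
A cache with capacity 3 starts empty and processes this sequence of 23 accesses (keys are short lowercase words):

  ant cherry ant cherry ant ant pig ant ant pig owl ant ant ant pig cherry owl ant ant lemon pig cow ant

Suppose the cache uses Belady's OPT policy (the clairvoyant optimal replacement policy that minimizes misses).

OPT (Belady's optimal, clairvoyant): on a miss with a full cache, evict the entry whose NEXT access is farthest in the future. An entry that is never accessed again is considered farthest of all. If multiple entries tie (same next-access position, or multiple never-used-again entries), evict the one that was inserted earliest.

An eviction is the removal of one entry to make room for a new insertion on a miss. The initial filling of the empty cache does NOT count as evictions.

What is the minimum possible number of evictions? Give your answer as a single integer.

OPT (Belady) simulation (capacity=3):
  1. access ant: MISS. Cache: [ant]
  2. access cherry: MISS. Cache: [ant cherry]
  3. access ant: HIT. Next use of ant: step 5. Cache: [ant cherry]
  4. access cherry: HIT. Next use of cherry: step 16. Cache: [ant cherry]
  5. access ant: HIT. Next use of ant: step 6. Cache: [ant cherry]
  6. access ant: HIT. Next use of ant: step 8. Cache: [ant cherry]
  7. access pig: MISS. Cache: [ant cherry pig]
  8. access ant: HIT. Next use of ant: step 9. Cache: [ant cherry pig]
  9. access ant: HIT. Next use of ant: step 12. Cache: [ant cherry pig]
  10. access pig: HIT. Next use of pig: step 15. Cache: [ant cherry pig]
  11. access owl: MISS, evict cherry (next use: step 16). Cache: [ant pig owl]
  12. access ant: HIT. Next use of ant: step 13. Cache: [ant pig owl]
  13. access ant: HIT. Next use of ant: step 14. Cache: [ant pig owl]
  14. access ant: HIT. Next use of ant: step 18. Cache: [ant pig owl]
  15. access pig: HIT. Next use of pig: step 21. Cache: [ant pig owl]
  16. access cherry: MISS, evict pig (next use: step 21). Cache: [ant owl cherry]
  17. access owl: HIT. Next use of owl: never. Cache: [ant owl cherry]
  18. access ant: HIT. Next use of ant: step 19. Cache: [ant owl cherry]
  19. access ant: HIT. Next use of ant: step 23. Cache: [ant owl cherry]
  20. access lemon: MISS, evict owl (next use: never). Cache: [ant cherry lemon]
  21. access pig: MISS, evict cherry (next use: never). Cache: [ant lemon pig]
  22. access cow: MISS, evict lemon (next use: never). Cache: [ant pig cow]
  23. access ant: HIT. Next use of ant: never. Cache: [ant pig cow]
Total: 15 hits, 8 misses, 5 evictions

Answer: 5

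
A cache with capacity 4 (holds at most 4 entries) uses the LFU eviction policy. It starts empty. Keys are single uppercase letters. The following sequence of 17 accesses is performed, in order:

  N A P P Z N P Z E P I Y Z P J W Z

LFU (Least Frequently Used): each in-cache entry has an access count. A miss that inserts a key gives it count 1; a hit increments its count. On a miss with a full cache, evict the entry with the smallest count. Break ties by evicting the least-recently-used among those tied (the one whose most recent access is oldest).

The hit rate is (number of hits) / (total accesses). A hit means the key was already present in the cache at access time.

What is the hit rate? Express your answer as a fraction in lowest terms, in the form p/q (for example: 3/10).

LFU simulation (capacity=4):
  1. access N: MISS. Cache: [N(c=1)]
  2. access A: MISS. Cache: [N(c=1) A(c=1)]
  3. access P: MISS. Cache: [N(c=1) A(c=1) P(c=1)]
  4. access P: HIT, count now 2. Cache: [N(c=1) A(c=1) P(c=2)]
  5. access Z: MISS. Cache: [N(c=1) A(c=1) Z(c=1) P(c=2)]
  6. access N: HIT, count now 2. Cache: [A(c=1) Z(c=1) P(c=2) N(c=2)]
  7. access P: HIT, count now 3. Cache: [A(c=1) Z(c=1) N(c=2) P(c=3)]
  8. access Z: HIT, count now 2. Cache: [A(c=1) N(c=2) Z(c=2) P(c=3)]
  9. access E: MISS, evict A(c=1). Cache: [E(c=1) N(c=2) Z(c=2) P(c=3)]
  10. access P: HIT, count now 4. Cache: [E(c=1) N(c=2) Z(c=2) P(c=4)]
  11. access I: MISS, evict E(c=1). Cache: [I(c=1) N(c=2) Z(c=2) P(c=4)]
  12. access Y: MISS, evict I(c=1). Cache: [Y(c=1) N(c=2) Z(c=2) P(c=4)]
  13. access Z: HIT, count now 3. Cache: [Y(c=1) N(c=2) Z(c=3) P(c=4)]
  14. access P: HIT, count now 5. Cache: [Y(c=1) N(c=2) Z(c=3) P(c=5)]
  15. access J: MISS, evict Y(c=1). Cache: [J(c=1) N(c=2) Z(c=3) P(c=5)]
  16. access W: MISS, evict J(c=1). Cache: [W(c=1) N(c=2) Z(c=3) P(c=5)]
  17. access Z: HIT, count now 4. Cache: [W(c=1) N(c=2) Z(c=4) P(c=5)]
Total: 8 hits, 9 misses, 5 evictions

Hit rate = 8/17

Answer: 8/17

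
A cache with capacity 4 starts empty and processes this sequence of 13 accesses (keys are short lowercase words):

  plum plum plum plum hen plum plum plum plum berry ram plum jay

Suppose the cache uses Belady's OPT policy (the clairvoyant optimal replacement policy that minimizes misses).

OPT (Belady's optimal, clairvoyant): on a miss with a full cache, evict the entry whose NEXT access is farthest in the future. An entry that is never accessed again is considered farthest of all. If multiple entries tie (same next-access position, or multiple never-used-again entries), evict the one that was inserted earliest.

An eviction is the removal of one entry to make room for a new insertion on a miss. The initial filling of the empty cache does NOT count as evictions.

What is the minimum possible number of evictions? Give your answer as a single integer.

OPT (Belady) simulation (capacity=4):
  1. access plum: MISS. Cache: [plum]
  2. access plum: HIT. Next use of plum: step 3. Cache: [plum]
  3. access plum: HIT. Next use of plum: step 4. Cache: [plum]
  4. access plum: HIT. Next use of plum: step 6. Cache: [plum]
  5. access hen: MISS. Cache: [plum hen]
  6. access plum: HIT. Next use of plum: step 7. Cache: [plum hen]
  7. access plum: HIT. Next use of plum: step 8. Cache: [plum hen]
  8. access plum: HIT. Next use of plum: step 9. Cache: [plum hen]
  9. access plum: HIT. Next use of plum: step 12. Cache: [plum hen]
  10. access berry: MISS. Cache: [plum hen berry]
  11. access ram: MISS. Cache: [plum hen berry ram]
  12. access plum: HIT. Next use of plum: never. Cache: [plum hen berry ram]
  13. access jay: MISS, evict plum (next use: never). Cache: [hen berry ram jay]
Total: 8 hits, 5 misses, 1 evictions

Answer: 1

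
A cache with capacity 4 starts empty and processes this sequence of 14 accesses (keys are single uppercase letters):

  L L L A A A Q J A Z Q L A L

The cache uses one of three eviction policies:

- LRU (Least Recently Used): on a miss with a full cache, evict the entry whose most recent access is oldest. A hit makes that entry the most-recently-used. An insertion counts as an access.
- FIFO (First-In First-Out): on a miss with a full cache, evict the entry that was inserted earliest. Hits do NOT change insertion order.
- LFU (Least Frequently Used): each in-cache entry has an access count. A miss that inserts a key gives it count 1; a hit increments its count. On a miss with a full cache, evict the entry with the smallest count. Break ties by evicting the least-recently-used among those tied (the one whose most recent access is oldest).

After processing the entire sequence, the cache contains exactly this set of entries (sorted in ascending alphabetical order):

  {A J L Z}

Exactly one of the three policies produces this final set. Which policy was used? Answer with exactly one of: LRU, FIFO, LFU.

Simulating under each policy and comparing final sets:
  LRU: final set = {A L Q Z} -> differs
  FIFO: final set = {A J L Z} -> MATCHES target
  LFU: final set = {A L Q Z} -> differs
Only FIFO produces the target set.

Answer: FIFO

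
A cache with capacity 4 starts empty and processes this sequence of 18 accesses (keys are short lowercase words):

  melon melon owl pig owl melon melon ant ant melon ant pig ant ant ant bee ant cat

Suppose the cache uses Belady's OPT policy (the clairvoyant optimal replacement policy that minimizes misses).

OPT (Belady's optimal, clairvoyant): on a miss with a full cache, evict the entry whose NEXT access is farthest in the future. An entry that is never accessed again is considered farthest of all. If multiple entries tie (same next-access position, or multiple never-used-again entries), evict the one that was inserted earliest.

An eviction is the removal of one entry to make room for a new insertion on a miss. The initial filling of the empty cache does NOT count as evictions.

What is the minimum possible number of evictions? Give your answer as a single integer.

Answer: 2

Derivation:
OPT (Belady) simulation (capacity=4):
  1. access melon: MISS. Cache: [melon]
  2. access melon: HIT. Next use of melon: step 6. Cache: [melon]
  3. access owl: MISS. Cache: [melon owl]
  4. access pig: MISS. Cache: [melon owl pig]
  5. access owl: HIT. Next use of owl: never. Cache: [melon owl pig]
  6. access melon: HIT. Next use of melon: step 7. Cache: [melon owl pig]
  7. access melon: HIT. Next use of melon: step 10. Cache: [melon owl pig]
  8. access ant: MISS. Cache: [melon owl pig ant]
  9. access ant: HIT. Next use of ant: step 11. Cache: [melon owl pig ant]
  10. access melon: HIT. Next use of melon: never. Cache: [melon owl pig ant]
  11. access ant: HIT. Next use of ant: step 13. Cache: [melon owl pig ant]
  12. access pig: HIT. Next use of pig: never. Cache: [melon owl pig ant]
  13. access ant: HIT. Next use of ant: step 14. Cache: [melon owl pig ant]
  14. access ant: HIT. Next use of ant: step 15. Cache: [melon owl pig ant]
  15. access ant: HIT. Next use of ant: step 17. Cache: [melon owl pig ant]
  16. access bee: MISS, evict melon (next use: never). Cache: [owl pig ant bee]
  17. access ant: HIT. Next use of ant: never. Cache: [owl pig ant bee]
  18. access cat: MISS, evict owl (next use: never). Cache: [pig ant bee cat]
Total: 12 hits, 6 misses, 2 evictions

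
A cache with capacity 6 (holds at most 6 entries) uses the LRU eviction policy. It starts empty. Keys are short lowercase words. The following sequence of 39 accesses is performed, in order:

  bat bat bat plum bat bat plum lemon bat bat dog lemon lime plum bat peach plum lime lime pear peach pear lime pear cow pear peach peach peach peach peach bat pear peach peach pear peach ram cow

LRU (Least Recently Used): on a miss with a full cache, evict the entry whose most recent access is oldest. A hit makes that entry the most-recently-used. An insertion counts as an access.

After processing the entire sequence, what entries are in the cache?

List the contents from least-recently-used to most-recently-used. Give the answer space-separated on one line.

LRU simulation (capacity=6):
  1. access bat: MISS. Cache (LRU->MRU): [bat]
  2. access bat: HIT. Cache (LRU->MRU): [bat]
  3. access bat: HIT. Cache (LRU->MRU): [bat]
  4. access plum: MISS. Cache (LRU->MRU): [bat plum]
  5. access bat: HIT. Cache (LRU->MRU): [plum bat]
  6. access bat: HIT. Cache (LRU->MRU): [plum bat]
  7. access plum: HIT. Cache (LRU->MRU): [bat plum]
  8. access lemon: MISS. Cache (LRU->MRU): [bat plum lemon]
  9. access bat: HIT. Cache (LRU->MRU): [plum lemon bat]
  10. access bat: HIT. Cache (LRU->MRU): [plum lemon bat]
  11. access dog: MISS. Cache (LRU->MRU): [plum lemon bat dog]
  12. access lemon: HIT. Cache (LRU->MRU): [plum bat dog lemon]
  13. access lime: MISS. Cache (LRU->MRU): [plum bat dog lemon lime]
  14. access plum: HIT. Cache (LRU->MRU): [bat dog lemon lime plum]
  15. access bat: HIT. Cache (LRU->MRU): [dog lemon lime plum bat]
  16. access peach: MISS. Cache (LRU->MRU): [dog lemon lime plum bat peach]
  17. access plum: HIT. Cache (LRU->MRU): [dog lemon lime bat peach plum]
  18. access lime: HIT. Cache (LRU->MRU): [dog lemon bat peach plum lime]
  19. access lime: HIT. Cache (LRU->MRU): [dog lemon bat peach plum lime]
  20. access pear: MISS, evict dog. Cache (LRU->MRU): [lemon bat peach plum lime pear]
  21. access peach: HIT. Cache (LRU->MRU): [lemon bat plum lime pear peach]
  22. access pear: HIT. Cache (LRU->MRU): [lemon bat plum lime peach pear]
  23. access lime: HIT. Cache (LRU->MRU): [lemon bat plum peach pear lime]
  24. access pear: HIT. Cache (LRU->MRU): [lemon bat plum peach lime pear]
  25. access cow: MISS, evict lemon. Cache (LRU->MRU): [bat plum peach lime pear cow]
  26. access pear: HIT. Cache (LRU->MRU): [bat plum peach lime cow pear]
  27. access peach: HIT. Cache (LRU->MRU): [bat plum lime cow pear peach]
  28. access peach: HIT. Cache (LRU->MRU): [bat plum lime cow pear peach]
  29. access peach: HIT. Cache (LRU->MRU): [bat plum lime cow pear peach]
  30. access peach: HIT. Cache (LRU->MRU): [bat plum lime cow pear peach]
  31. access peach: HIT. Cache (LRU->MRU): [bat plum lime cow pear peach]
  32. access bat: HIT. Cache (LRU->MRU): [plum lime cow pear peach bat]
  33. access pear: HIT. Cache (LRU->MRU): [plum lime cow peach bat pear]
  34. access peach: HIT. Cache (LRU->MRU): [plum lime cow bat pear peach]
  35. access peach: HIT. Cache (LRU->MRU): [plum lime cow bat pear peach]
  36. access pear: HIT. Cache (LRU->MRU): [plum lime cow bat peach pear]
  37. access peach: HIT. Cache (LRU->MRU): [plum lime cow bat pear peach]
  38. access ram: MISS, evict plum. Cache (LRU->MRU): [lime cow bat pear peach ram]
  39. access cow: HIT. Cache (LRU->MRU): [lime bat pear peach ram cow]
Total: 30 hits, 9 misses, 3 evictions

Answer: lime bat pear peach ram cow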